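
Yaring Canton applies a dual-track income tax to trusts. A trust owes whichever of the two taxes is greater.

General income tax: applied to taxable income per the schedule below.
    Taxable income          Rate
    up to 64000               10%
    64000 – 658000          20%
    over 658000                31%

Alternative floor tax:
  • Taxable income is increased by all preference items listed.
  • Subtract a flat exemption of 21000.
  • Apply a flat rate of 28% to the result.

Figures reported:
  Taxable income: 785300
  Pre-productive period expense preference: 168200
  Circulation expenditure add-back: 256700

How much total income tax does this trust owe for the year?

General income tax:
  64000 × 10% = 6400
  594000 × 20% = 118800
  127300 × 31% = 39463
  → 164663

Alternative floor tax:
  Adjusted income: 785300 + 168200 + 256700 = 1210200
  Less exemption 21000 → base 1189200
  1189200 × 28% = 332976

332976 > 164663, so the alternative floor tax is the binding amount.

332976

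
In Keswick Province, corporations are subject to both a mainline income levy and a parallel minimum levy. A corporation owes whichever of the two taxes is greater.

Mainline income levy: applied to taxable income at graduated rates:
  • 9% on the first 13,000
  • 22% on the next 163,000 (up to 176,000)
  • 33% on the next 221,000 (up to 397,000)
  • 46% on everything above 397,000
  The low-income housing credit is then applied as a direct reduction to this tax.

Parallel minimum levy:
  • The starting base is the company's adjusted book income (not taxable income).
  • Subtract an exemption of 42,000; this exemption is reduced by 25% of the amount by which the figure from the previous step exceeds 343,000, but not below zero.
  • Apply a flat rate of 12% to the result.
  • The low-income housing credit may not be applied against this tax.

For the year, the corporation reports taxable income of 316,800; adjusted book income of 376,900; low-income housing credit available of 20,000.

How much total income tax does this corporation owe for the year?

63,494

Mainline income levy:
  13,000 × 9% = 1,170
  163,000 × 22% = 35,860
  140,800 × 33% = 46,464
  → 83,494
  Less low-income housing credit 20,000 → 63,494

Parallel minimum levy:
  Base (adjusted book income): 376,900
  Exemption: 42,000 − 25% × (376,900 − 343,000) = 42,000 − 8,475 = 33,525
  Base: 376,900 − 33,525 = 343,375
  343,375 × 12% = 41,205

63,494 > 41,205, so the mainline income levy governs.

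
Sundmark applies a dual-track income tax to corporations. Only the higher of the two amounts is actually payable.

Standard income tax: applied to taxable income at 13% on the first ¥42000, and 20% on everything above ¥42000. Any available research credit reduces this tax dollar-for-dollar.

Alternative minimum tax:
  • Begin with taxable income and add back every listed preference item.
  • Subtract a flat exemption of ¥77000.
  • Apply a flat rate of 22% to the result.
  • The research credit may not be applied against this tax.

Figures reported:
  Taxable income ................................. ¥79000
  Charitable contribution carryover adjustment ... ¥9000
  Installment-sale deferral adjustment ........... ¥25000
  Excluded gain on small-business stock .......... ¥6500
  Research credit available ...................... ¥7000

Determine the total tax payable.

Standard income tax:
  ¥42000 × 13% = ¥5460
  ¥37000 × 20% = ¥7400
  → ¥12860
  Less research credit ¥7000 → ¥5860

Alternative minimum tax:
  Adjusted income: ¥79000 + ¥9000 + ¥25000 + ¥6500 = ¥119500
  Less exemption ¥77000 → base ¥42500
  ¥42500 × 22% = ¥9350

¥9350 > ¥5860, so the alternative minimum tax is the binding amount.

¥9350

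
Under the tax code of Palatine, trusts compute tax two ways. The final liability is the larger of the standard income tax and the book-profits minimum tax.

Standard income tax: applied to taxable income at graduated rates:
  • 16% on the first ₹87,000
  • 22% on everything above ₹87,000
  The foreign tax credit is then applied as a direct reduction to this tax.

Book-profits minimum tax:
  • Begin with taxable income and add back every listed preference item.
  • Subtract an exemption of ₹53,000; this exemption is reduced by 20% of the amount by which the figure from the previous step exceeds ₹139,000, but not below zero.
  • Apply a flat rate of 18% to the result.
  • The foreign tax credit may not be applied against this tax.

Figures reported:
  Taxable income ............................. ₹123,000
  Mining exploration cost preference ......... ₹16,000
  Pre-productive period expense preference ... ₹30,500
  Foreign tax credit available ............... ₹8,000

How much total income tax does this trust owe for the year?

₹22,068

Standard income tax:
  ₹87,000 × 16% = ₹13,920
  ₹36,000 × 22% = ₹7,920
  → ₹21,840
  Less foreign tax credit ₹8,000 → ₹13,840

Book-profits minimum tax:
  Adjusted income: ₹123,000 + ₹16,000 + ₹30,500 = ₹169,500
  Exemption: ₹53,000 − 20% × (₹169,500 − ₹139,000) = ₹53,000 − ₹6,100 = ₹46,900
  Base: ₹169,500 − ₹46,900 = ₹122,600
  ₹122,600 × 18% = ₹22,068

₹22,068 > ₹13,840, so the book-profits minimum tax is the binding amount.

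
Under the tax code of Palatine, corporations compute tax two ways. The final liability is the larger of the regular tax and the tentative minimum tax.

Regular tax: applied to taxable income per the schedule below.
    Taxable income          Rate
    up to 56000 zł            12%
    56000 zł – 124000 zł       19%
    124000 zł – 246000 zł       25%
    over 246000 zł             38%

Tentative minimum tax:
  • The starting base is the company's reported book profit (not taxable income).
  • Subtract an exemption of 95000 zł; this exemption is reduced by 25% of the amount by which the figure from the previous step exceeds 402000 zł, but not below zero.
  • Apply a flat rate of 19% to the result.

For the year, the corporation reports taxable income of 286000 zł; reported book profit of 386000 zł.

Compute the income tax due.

Regular tax:
  56000 zł × 12% = 6720 zł
  68000 zł × 19% = 12920 zł
  122000 zł × 25% = 30500 zł
  40000 zł × 38% = 15200 zł
  → 65340 zł

Tentative minimum tax:
  Base (reported book profit): 386000 zł
  Exemption: 386000 zł ≤ 402000 zł, so full 95000 zł applies
  Base: 386000 zł − 95000 zł = 291000 zł
  291000 zł × 19% = 55290 zł

65340 zł > 55290 zł, so the regular tax governs.

65340 zł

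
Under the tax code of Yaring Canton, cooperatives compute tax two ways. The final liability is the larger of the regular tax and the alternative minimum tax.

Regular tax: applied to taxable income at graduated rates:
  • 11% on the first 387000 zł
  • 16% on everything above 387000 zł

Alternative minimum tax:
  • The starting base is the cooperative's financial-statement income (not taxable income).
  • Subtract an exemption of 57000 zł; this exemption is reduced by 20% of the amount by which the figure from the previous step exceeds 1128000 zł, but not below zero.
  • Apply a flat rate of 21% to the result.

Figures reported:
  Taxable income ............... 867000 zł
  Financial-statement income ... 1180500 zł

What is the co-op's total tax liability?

238140 zł

Regular tax:
  387000 zł × 11% = 42570 zł
  480000 zł × 16% = 76800 zł
  → 119370 zł

Alternative minimum tax:
  Base (financial-statement income): 1180500 zł
  Exemption: 57000 zł − 20% × (1180500 zł − 1128000 zł) = 57000 zł − 10500 zł = 46500 zł
  Base: 1180500 zł − 46500 zł = 1134000 zł
  1134000 zł × 21% = 238140 zł

238140 zł > 119370 zł, so the alternative minimum tax is the binding amount.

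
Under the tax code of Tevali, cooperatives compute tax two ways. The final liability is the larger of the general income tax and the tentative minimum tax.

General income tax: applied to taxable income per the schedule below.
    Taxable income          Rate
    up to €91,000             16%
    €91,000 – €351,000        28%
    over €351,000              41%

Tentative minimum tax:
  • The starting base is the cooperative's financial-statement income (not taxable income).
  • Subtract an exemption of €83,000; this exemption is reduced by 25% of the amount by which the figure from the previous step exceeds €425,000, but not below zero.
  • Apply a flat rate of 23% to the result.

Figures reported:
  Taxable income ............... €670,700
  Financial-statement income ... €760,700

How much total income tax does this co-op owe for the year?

General income tax:
  €91,000 × 16% = €14,560
  €260,000 × 28% = €72,800
  €319,700 × 41% = €131,077
  → €218,437

Tentative minimum tax:
  Base (financial-statement income): €760,700
  Exemption: 25% × (€760,700 − €425,000) = €83,925 ≥ €83,000, so the exemption is fully phased out
  Base: €760,700 − €0 = €760,700
  €760,700 × 23% = €174,961

€218,437 > €174,961, so the general income tax governs.

€218,437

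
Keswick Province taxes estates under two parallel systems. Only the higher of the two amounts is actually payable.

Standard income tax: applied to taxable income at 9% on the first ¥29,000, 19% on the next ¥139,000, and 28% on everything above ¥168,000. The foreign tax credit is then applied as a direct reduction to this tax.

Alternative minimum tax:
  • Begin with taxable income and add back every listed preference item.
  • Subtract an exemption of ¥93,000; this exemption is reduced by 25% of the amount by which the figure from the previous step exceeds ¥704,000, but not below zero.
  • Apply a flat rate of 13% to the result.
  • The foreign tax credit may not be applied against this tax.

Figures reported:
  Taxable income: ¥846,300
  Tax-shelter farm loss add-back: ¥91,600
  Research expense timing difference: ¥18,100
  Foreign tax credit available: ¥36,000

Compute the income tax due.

¥182,944

Standard income tax:
  ¥29,000 × 9% = ¥2,610
  ¥139,000 × 19% = ¥26,410
  ¥678,300 × 28% = ¥189,924
  → ¥218,944
  Less foreign tax credit ¥36,000 → ¥182,944

Alternative minimum tax:
  Adjusted income: ¥846,300 + ¥91,600 + ¥18,100 = ¥956,000
  Exemption: ¥93,000 − 25% × (¥956,000 − ¥704,000) = ¥93,000 − ¥63,000 = ¥30,000
  Base: ¥956,000 − ¥30,000 = ¥926,000
  ¥926,000 × 13% = ¥120,380

¥182,944 > ¥120,380, so the standard income tax governs.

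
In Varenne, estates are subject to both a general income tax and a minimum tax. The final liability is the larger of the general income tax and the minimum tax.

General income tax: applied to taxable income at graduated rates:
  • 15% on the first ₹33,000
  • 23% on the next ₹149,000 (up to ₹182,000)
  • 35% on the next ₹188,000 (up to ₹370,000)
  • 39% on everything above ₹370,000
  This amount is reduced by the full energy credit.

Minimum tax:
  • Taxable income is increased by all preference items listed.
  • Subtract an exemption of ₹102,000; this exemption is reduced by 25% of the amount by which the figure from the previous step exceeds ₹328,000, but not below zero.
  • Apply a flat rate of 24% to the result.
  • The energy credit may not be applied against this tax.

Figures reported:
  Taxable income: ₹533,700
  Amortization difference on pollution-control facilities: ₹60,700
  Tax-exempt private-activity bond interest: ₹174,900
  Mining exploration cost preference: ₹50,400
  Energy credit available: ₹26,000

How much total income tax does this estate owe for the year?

General income tax:
  ₹33,000 × 15% = ₹4,950
  ₹149,000 × 23% = ₹34,270
  ₹188,000 × 35% = ₹65,800
  ₹163,700 × 39% = ₹63,843
  → ₹168,863
  Less energy credit ₹26,000 → ₹142,863

Minimum tax:
  Adjusted income: ₹533,700 + ₹60,700 + ₹174,900 + ₹50,400 = ₹819,700
  Exemption: 25% × (₹819,700 − ₹328,000) = ₹122,925 ≥ ₹102,000, so the exemption is fully phased out
  Base: ₹819,700 − ₹0 = ₹819,700
  ₹819,700 × 24% = ₹196,728

₹196,728 > ₹142,863, so the minimum tax is the binding amount.

₹196,728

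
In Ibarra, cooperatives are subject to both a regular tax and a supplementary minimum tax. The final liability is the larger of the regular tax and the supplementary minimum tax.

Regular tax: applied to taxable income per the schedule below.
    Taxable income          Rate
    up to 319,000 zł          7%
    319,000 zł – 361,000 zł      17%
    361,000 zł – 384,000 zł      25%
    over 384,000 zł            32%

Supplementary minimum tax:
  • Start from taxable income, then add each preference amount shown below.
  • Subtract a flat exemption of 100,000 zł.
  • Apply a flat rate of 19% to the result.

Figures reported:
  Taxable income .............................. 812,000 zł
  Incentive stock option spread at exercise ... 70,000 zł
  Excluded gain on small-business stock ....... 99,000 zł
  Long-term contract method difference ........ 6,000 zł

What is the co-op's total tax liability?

172,180 zł

Regular tax:
  319,000 zł × 7% = 22,330 zł
  42,000 zł × 17% = 7,140 zł
  23,000 zł × 25% = 5,750 zł
  428,000 zł × 32% = 136,960 zł
  → 172,180 zł

Supplementary minimum tax:
  Adjusted income: 812,000 zł + 70,000 zł + 99,000 zł + 6,000 zł = 987,000 zł
  Less exemption 100,000 zł → base 887,000 zł
  887,000 zł × 19% = 168,530 zł

172,180 zł > 168,530 zł, so the regular tax governs.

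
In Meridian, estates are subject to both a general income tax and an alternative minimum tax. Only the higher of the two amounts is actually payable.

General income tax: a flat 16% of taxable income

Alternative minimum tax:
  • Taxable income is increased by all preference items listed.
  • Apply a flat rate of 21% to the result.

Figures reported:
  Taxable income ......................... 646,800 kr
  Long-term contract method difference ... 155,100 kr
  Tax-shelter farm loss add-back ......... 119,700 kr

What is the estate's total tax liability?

193,536 kr

Alternative minimum tax:
  Adjusted income: 646,800 kr + 155,100 kr + 119,700 kr = 921,600 kr
  921,600 kr × 21% = 193,536 kr

General income tax:
  646,800 kr × 16% = 103,488 kr

193,536 kr > 103,488 kr, so the alternative minimum tax is the binding amount.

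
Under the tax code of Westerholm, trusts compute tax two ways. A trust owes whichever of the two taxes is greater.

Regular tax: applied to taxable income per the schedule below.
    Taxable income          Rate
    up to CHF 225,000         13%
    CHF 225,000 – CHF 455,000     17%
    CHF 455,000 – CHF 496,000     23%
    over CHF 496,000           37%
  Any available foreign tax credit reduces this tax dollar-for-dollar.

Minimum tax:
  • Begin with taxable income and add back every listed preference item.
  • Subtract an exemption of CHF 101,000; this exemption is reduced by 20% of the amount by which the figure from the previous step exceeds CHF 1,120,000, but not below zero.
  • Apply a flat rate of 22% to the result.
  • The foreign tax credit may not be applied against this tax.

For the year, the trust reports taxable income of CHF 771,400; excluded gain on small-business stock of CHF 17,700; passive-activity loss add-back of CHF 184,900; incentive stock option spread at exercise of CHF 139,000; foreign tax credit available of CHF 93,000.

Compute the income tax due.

Regular tax:
  CHF 225,000 × 13% = CHF 29,250
  CHF 230,000 × 17% = CHF 39,100
  CHF 41,000 × 23% = CHF 9,430
  CHF 275,400 × 37% = CHF 101,898
  → CHF 179,678
  Less foreign tax credit CHF 93,000 → CHF 86,678

Minimum tax:
  Adjusted income: CHF 771,400 + CHF 17,700 + CHF 184,900 + CHF 139,000 = CHF 1,113,000
  Exemption: CHF 1,113,000 ≤ CHF 1,120,000, so full CHF 101,000 applies
  Base: CHF 1,113,000 − CHF 101,000 = CHF 1,012,000
  CHF 1,012,000 × 22% = CHF 222,640

CHF 222,640 > CHF 86,678, so the minimum tax is the binding amount.

CHF 222,640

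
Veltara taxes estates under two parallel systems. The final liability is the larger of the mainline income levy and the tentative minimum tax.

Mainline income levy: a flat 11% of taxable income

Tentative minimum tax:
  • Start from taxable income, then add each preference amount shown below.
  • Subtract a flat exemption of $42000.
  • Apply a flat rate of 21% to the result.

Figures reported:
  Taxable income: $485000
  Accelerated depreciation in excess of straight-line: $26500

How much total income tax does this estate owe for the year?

$98595

Tentative minimum tax:
  Adjusted income: $485000 + $26500 = $511500
  Less exemption $42000 → base $469500
  $469500 × 21% = $98595

Mainline income levy:
  $485000 × 11% = $53350

$98595 > $53350, so the tentative minimum tax is the binding amount.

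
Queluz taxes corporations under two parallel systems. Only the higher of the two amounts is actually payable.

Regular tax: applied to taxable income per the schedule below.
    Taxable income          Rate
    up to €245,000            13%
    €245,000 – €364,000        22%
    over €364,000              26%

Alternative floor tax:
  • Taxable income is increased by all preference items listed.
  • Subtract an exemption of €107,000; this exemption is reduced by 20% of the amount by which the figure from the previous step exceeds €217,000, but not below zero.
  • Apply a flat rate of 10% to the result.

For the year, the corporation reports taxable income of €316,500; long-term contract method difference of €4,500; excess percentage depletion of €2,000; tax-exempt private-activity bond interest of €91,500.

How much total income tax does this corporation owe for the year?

Alternative floor tax:
  Adjusted income: €316,500 + €4,500 + €2,000 + €91,500 = €414,500
  Exemption: €107,000 − 20% × (€414,500 − €217,000) = €107,000 − €39,500 = €67,500
  Base: €414,500 − €67,500 = €347,000
  €347,000 × 10% = €34,700

Regular tax:
  €245,000 × 13% = €31,850
  €71,500 × 22% = €15,730
  → €47,580

€47,580 > €34,700, so the regular tax governs.

€47,580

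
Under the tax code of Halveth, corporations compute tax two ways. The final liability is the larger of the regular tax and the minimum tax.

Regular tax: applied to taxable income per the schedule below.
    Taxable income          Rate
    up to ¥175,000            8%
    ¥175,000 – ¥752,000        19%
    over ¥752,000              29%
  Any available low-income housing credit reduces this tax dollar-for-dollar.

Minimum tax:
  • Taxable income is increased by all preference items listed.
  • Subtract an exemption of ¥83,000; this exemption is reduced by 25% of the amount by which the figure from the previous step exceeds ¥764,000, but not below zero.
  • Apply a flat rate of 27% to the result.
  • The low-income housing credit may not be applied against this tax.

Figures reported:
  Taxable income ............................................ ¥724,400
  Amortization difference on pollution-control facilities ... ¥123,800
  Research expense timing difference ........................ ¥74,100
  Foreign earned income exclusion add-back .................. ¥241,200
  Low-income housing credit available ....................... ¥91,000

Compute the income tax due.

Minimum tax:
  Adjusted income: ¥724,400 + ¥123,800 + ¥74,100 + ¥241,200 = ¥1,163,500
  Exemption: 25% × (¥1,163,500 − ¥764,000) = ¥99,875 ≥ ¥83,000, so the exemption is fully phased out
  Base: ¥1,163,500 − ¥0 = ¥1,163,500
  ¥1,163,500 × 27% = ¥314,145

Regular tax:
  ¥175,000 × 8% = ¥14,000
  ¥549,400 × 19% = ¥104,386
  → ¥118,386
  Less low-income housing credit ¥91,000 → ¥27,386

¥314,145 > ¥27,386, so the minimum tax is the binding amount.

¥314,145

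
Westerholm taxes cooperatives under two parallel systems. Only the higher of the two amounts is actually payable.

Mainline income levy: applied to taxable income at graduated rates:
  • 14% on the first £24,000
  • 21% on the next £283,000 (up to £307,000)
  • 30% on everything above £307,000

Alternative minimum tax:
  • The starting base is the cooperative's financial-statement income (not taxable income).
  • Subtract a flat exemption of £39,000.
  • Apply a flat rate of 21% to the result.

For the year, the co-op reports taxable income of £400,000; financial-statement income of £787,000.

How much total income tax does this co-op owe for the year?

£157,080

Alternative minimum tax:
  Base (financial-statement income): £787,000
  Less exemption £39,000 → base £748,000
  £748,000 × 21% = £157,080

Mainline income levy:
  £24,000 × 14% = £3,360
  £283,000 × 21% = £59,430
  £93,000 × 30% = £27,900
  → £90,690

£157,080 > £90,690, so the alternative minimum tax is the binding amount.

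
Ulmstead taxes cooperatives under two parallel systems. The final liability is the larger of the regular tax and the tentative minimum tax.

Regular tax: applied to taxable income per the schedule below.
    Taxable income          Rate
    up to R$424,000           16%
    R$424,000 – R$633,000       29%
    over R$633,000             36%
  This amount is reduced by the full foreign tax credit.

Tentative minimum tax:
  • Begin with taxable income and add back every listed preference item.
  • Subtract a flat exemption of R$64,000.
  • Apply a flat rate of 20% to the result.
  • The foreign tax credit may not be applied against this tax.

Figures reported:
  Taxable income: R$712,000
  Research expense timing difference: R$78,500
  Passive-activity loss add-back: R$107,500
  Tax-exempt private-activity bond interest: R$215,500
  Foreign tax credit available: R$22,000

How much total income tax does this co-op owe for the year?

Regular tax:
  R$424,000 × 16% = R$67,840
  R$209,000 × 29% = R$60,610
  R$79,000 × 36% = R$28,440
  → R$156,890
  Less foreign tax credit R$22,000 → R$134,890

Tentative minimum tax:
  Adjusted income: R$712,000 + R$78,500 + R$107,500 + R$215,500 = R$1,113,500
  Less exemption R$64,000 → base R$1,049,500
  R$1,049,500 × 20% = R$209,900

R$209,900 > R$134,890, so the tentative minimum tax is the binding amount.

R$209,900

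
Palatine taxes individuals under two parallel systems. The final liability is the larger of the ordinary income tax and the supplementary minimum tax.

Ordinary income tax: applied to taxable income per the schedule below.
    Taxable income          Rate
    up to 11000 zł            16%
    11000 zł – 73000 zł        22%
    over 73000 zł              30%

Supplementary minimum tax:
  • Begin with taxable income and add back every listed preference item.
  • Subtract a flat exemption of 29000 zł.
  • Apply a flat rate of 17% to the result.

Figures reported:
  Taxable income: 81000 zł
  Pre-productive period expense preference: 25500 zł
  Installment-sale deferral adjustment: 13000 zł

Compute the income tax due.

Supplementary minimum tax:
  Adjusted income: 81000 zł + 25500 zł + 13000 zł = 119500 zł
  Less exemption 29000 zł → base 90500 zł
  90500 zł × 17% = 15385 zł

Ordinary income tax:
  11000 zł × 16% = 1760 zł
  62000 zł × 22% = 13640 zł
  8000 zł × 30% = 2400 zł
  → 17800 zł

17800 zł > 15385 zł, so the ordinary income tax governs.

17800 zł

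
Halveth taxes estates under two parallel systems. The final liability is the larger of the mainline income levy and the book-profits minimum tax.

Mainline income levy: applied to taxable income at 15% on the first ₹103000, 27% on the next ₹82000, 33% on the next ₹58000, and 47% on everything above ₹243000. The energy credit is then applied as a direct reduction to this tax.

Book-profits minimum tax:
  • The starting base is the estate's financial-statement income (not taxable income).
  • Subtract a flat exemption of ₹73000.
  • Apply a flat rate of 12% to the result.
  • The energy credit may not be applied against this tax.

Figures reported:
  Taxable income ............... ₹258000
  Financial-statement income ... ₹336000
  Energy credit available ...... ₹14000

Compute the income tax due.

Mainline income levy:
  ₹103000 × 15% = ₹15450
  ₹82000 × 27% = ₹22140
  ₹58000 × 33% = ₹19140
  ₹15000 × 47% = ₹7050
  → ₹63780
  Less energy credit ₹14000 → ₹49780

Book-profits minimum tax:
  Base (financial-statement income): ₹336000
  Less exemption ₹73000 → base ₹263000
  ₹263000 × 12% = ₹31560

₹49780 > ₹31560, so the mainline income levy governs.

₹49780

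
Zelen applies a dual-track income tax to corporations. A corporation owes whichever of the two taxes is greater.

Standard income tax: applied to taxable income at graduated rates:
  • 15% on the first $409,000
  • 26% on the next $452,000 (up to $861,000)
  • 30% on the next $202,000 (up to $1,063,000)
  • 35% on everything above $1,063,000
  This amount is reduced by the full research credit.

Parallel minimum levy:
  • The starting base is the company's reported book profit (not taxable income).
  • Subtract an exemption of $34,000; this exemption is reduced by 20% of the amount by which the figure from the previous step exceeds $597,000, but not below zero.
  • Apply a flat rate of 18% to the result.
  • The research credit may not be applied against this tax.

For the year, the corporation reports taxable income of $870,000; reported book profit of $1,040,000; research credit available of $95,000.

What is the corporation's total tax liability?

Standard income tax:
  $409,000 × 15% = $61,350
  $452,000 × 26% = $117,520
  $9,000 × 30% = $2,700
  → $181,570
  Less research credit $95,000 → $86,570

Parallel minimum levy:
  Base (reported book profit): $1,040,000
  Exemption: 20% × ($1,040,000 − $597,000) = $88,600 ≥ $34,000, so the exemption is fully phased out
  Base: $1,040,000 − $0 = $1,040,000
  $1,040,000 × 18% = $187,200

$187,200 > $86,570, so the parallel minimum levy is the binding amount.

$187,200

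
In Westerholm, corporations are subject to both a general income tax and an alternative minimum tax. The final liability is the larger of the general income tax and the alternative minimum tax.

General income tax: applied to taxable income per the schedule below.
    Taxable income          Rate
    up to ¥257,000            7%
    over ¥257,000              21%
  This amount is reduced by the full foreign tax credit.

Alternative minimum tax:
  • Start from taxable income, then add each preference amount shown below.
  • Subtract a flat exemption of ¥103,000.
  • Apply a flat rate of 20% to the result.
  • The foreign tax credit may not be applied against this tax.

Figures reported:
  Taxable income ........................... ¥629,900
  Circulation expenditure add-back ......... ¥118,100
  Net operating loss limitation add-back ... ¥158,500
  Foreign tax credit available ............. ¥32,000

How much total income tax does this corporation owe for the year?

General income tax:
  ¥257,000 × 7% = ¥17,990
  ¥372,900 × 21% = ¥78,309
  → ¥96,299
  Less foreign tax credit ¥32,000 → ¥64,299

Alternative minimum tax:
  Adjusted income: ¥629,900 + ¥118,100 + ¥158,500 = ¥906,500
  Less exemption ¥103,000 → base ¥803,500
  ¥803,500 × 20% = ¥160,700

¥160,700 > ¥64,299, so the alternative minimum tax is the binding amount.

¥160,700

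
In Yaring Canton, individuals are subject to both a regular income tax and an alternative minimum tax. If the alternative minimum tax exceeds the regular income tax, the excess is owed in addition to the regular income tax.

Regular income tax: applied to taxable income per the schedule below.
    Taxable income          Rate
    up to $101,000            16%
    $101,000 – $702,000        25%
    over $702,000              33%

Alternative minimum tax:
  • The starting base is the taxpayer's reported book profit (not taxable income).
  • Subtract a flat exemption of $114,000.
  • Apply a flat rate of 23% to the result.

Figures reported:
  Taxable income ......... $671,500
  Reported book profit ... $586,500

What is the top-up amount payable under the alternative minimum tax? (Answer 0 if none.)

Alternative minimum tax:
  Base (reported book profit): $586,500
  Less exemption $114,000 → base $472,500
  $472,500 × 23% = $108,675

Regular income tax:
  $101,000 × 16% = $16,160
  $570,500 × 25% = $142,625
  → $158,785

$108,675 ≤ $158,785, so no add-on is due.

$0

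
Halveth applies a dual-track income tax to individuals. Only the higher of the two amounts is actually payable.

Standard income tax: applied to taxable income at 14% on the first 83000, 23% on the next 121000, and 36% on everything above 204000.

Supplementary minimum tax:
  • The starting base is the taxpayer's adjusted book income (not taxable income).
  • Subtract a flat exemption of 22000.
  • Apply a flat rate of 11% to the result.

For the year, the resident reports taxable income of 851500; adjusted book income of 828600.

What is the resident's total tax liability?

272550

Supplementary minimum tax:
  Base (adjusted book income): 828600
  Less exemption 22000 → base 806600
  806600 × 11% = 88726

Standard income tax:
  83000 × 14% = 11620
  121000 × 23% = 27830
  647500 × 36% = 233100
  → 272550

272550 > 88726, so the standard income tax governs.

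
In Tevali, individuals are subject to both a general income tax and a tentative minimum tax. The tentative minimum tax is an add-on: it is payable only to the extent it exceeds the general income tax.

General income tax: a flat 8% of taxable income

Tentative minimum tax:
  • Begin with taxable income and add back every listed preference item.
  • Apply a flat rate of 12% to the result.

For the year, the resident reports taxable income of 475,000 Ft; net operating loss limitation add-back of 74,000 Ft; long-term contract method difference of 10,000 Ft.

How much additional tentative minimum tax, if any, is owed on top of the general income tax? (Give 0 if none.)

General income tax:
  475,000 Ft × 8% = 38,000 Ft

Tentative minimum tax:
  Adjusted income: 475,000 Ft + 74,000 Ft + 10,000 Ft = 559,000 Ft
  559,000 Ft × 12% = 67,080 Ft

Excess of tentative minimum tax over general income tax: 67,080 Ft − 38,000 Ft = 29,080 Ft.

29,080 Ft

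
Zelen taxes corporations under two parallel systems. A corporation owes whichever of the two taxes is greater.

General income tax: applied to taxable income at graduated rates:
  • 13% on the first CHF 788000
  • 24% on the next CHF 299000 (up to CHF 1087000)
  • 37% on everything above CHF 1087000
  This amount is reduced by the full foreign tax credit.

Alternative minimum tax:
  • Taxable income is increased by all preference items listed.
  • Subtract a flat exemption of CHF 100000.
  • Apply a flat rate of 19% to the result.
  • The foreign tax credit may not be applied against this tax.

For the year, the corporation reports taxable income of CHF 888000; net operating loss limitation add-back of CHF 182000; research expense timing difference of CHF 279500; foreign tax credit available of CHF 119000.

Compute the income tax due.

CHF 237405

Alternative minimum tax:
  Adjusted income: CHF 888000 + CHF 182000 + CHF 279500 = CHF 1349500
  Less exemption CHF 100000 → base CHF 1249500
  CHF 1249500 × 19% = CHF 237405

General income tax:
  CHF 788000 × 13% = CHF 102440
  CHF 100000 × 24% = CHF 24000
  → CHF 126440
  Less foreign tax credit CHF 119000 → CHF 7440

CHF 237405 > CHF 7440, so the alternative minimum tax is the binding amount.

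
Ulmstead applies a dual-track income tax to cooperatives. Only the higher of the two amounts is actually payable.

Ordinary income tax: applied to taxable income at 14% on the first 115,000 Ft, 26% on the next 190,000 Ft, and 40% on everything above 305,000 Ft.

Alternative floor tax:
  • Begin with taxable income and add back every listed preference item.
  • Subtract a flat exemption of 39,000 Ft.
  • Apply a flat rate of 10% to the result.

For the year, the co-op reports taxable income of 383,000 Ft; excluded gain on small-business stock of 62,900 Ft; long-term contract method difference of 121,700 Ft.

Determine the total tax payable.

96,700 Ft

Ordinary income tax:
  115,000 Ft × 14% = 16,100 Ft
  190,000 Ft × 26% = 49,400 Ft
  78,000 Ft × 40% = 31,200 Ft
  → 96,700 Ft

Alternative floor tax:
  Adjusted income: 383,000 Ft + 62,900 Ft + 121,700 Ft = 567,600 Ft
  Less exemption 39,000 Ft → base 528,600 Ft
  528,600 Ft × 10% = 52,860 Ft

96,700 Ft > 52,860 Ft, so the ordinary income tax governs.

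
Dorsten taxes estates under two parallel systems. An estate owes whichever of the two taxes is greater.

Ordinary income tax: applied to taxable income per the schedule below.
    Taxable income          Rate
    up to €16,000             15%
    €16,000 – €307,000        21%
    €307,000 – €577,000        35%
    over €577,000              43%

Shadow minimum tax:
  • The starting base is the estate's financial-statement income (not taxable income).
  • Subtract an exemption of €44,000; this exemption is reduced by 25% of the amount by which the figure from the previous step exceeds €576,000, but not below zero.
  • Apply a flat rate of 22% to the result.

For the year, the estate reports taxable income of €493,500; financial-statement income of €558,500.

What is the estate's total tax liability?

€128,785

Ordinary income tax:
  €16,000 × 15% = €2,400
  €291,000 × 21% = €61,110
  €186,500 × 35% = €65,275
  → €128,785

Shadow minimum tax:
  Base (financial-statement income): €558,500
  Exemption: €558,500 ≤ €576,000, so full €44,000 applies
  Base: €558,500 − €44,000 = €514,500
  €514,500 × 22% = €113,190

€128,785 > €113,190, so the ordinary income tax governs.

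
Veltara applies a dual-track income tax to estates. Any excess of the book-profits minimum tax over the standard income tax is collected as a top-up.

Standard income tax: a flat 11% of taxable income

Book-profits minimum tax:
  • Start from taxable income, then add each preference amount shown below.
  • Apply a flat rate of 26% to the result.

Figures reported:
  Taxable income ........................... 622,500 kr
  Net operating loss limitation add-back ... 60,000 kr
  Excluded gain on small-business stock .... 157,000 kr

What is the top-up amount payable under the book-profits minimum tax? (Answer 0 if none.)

149,795 kr

Book-profits minimum tax:
  Adjusted income: 622,500 kr + 60,000 kr + 157,000 kr = 839,500 kr
  839,500 kr × 26% = 218,270 kr

Standard income tax:
  622,500 kr × 11% = 68,475 kr

Excess of book-profits minimum tax over standard income tax: 218,270 kr − 68,475 kr = 149,795 kr.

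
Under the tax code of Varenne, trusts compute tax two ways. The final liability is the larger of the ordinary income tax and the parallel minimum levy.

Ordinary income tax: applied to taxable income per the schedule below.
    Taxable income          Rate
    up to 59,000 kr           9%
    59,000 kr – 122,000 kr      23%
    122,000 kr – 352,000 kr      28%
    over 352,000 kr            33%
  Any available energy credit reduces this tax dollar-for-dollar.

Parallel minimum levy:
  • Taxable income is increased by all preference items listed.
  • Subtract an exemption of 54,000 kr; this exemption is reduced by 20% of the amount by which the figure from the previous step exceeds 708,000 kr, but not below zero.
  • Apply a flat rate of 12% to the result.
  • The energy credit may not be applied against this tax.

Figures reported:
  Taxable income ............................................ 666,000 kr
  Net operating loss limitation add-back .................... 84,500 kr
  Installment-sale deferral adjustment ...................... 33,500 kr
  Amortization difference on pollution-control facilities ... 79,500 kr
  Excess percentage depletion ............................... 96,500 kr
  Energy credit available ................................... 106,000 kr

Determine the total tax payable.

Ordinary income tax:
  59,000 kr × 9% = 5,310 kr
  63,000 kr × 23% = 14,490 kr
  230,000 kr × 28% = 64,400 kr
  314,000 kr × 33% = 103,620 kr
  → 187,820 kr
  Less energy credit 106,000 kr → 81,820 kr

Parallel minimum levy:
  Adjusted income: 666,000 kr + 84,500 kr + 33,500 kr + 79,500 kr + 96,500 kr = 960,000 kr
  Exemption: 54,000 kr − 20% × (960,000 kr − 708,000 kr) = 54,000 kr − 50,400 kr = 3,600 kr
  Base: 960,000 kr − 3,600 kr = 956,400 kr
  956,400 kr × 12% = 114,768 kr

114,768 kr > 81,820 kr, so the parallel minimum levy is the binding amount.

114,768 kr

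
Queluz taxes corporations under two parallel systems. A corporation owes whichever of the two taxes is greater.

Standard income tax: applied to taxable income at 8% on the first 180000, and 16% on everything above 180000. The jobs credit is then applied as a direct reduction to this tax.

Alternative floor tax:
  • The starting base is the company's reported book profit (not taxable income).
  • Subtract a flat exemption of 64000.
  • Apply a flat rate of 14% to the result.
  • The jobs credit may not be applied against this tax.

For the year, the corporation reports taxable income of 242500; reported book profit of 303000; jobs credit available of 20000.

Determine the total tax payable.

Alternative floor tax:
  Base (reported book profit): 303000
  Less exemption 64000 → base 239000
  239000 × 14% = 33460

Standard income tax:
  180000 × 8% = 14400
  62500 × 16% = 10000
  → 24400
  Less jobs credit 20000 → 4400

33460 > 4400, so the alternative floor tax is the binding amount.

33460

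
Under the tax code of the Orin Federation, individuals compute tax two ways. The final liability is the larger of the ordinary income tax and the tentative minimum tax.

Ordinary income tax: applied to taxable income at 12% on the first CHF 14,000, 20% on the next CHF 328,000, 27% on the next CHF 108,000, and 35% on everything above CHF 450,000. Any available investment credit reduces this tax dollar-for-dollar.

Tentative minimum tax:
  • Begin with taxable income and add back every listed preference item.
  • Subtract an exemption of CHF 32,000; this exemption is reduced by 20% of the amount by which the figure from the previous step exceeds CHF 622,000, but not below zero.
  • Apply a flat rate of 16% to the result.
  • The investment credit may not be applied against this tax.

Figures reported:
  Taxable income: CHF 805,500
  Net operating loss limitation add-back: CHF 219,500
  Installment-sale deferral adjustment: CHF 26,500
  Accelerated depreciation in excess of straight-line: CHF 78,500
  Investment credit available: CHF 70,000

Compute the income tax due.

Ordinary income tax:
  CHF 14,000 × 12% = CHF 1,680
  CHF 328,000 × 20% = CHF 65,600
  CHF 108,000 × 27% = CHF 29,160
  CHF 355,500 × 35% = CHF 124,425
  → CHF 220,865
  Less investment credit CHF 70,000 → CHF 150,865

Tentative minimum tax:
  Adjusted income: CHF 805,500 + CHF 219,500 + CHF 26,500 + CHF 78,500 = CHF 1,130,000
  Exemption: 20% × (CHF 1,130,000 − CHF 622,000) = CHF 101,600 ≥ CHF 32,000, so the exemption is fully phased out
  Base: CHF 1,130,000 − CHF 0 = CHF 1,130,000
  CHF 1,130,000 × 16% = CHF 180,800

CHF 180,800 > CHF 150,865, so the tentative minimum tax is the binding amount.

CHF 180,800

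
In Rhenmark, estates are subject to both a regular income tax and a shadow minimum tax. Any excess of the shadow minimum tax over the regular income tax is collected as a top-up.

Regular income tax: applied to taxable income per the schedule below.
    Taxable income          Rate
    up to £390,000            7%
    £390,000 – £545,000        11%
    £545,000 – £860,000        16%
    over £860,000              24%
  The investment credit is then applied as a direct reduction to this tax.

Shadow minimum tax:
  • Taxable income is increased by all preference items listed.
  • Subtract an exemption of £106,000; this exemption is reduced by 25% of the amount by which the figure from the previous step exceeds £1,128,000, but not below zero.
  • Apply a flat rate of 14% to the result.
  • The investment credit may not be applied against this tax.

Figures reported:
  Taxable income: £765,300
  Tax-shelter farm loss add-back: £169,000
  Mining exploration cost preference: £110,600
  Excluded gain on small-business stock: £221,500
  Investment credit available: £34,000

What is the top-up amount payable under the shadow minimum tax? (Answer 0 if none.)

Shadow minimum tax:
  Adjusted income: £765,300 + £169,000 + £110,600 + £221,500 = £1,266,400
  Exemption: £106,000 − 25% × (£1,266,400 − £1,128,000) = £106,000 − £34,600 = £71,400
  Base: £1,266,400 − £71,400 = £1,195,000
  £1,195,000 × 14% = £167,300

Regular income tax:
  £390,000 × 7% = £27,300
  £155,000 × 11% = £17,050
  £220,300 × 16% = £35,248
  → £79,598
  Less investment credit £34,000 → £45,598

Excess of shadow minimum tax over regular income tax: £167,300 − £45,598 = £121,702.

£121,702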